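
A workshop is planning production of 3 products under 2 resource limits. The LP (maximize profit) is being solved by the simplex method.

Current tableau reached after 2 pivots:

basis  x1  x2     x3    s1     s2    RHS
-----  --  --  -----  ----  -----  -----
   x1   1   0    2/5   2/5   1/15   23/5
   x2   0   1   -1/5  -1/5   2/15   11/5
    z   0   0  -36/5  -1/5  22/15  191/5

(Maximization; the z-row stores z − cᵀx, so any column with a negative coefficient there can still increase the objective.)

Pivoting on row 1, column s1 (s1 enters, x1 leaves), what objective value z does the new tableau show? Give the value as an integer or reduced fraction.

81/2

Minimum ratio for s1: (23/5)/(2/5) = 23/2.
z changes by −(z-row coeff of s1)·ratio = −(-1/5)·(23/2) = 23/10.
New z = 191/5 + (23/10) = 81/2.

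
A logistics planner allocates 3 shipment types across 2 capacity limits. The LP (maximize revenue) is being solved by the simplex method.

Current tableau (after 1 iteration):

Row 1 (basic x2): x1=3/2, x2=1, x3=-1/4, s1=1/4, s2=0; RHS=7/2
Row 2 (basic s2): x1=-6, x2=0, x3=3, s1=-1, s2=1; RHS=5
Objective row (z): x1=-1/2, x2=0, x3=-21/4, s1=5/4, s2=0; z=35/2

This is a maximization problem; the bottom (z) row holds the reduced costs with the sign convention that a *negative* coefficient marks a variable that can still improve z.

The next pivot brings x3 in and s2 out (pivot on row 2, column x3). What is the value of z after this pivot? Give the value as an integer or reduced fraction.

Minimum ratio for x3: 5/3 = 5/3.
z changes by −(z-row coeff of x3)·ratio = −(-21/4)·(5/3) = 35/4.
New z = 35/2 + (35/4) = 105/4.

105/4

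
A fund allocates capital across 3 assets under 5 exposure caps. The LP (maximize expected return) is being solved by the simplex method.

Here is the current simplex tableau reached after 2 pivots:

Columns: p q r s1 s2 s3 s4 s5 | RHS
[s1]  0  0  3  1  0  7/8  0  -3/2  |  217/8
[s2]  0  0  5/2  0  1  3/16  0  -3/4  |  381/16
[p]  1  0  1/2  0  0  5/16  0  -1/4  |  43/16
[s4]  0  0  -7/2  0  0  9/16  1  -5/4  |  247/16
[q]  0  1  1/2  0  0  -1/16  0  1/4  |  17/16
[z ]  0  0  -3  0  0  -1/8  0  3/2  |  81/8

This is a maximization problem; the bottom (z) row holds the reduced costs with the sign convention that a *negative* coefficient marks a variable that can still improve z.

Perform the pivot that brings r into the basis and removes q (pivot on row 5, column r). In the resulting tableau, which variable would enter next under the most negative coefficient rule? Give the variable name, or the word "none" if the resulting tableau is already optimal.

s3

Pivot element 1/2. New z-row = old z-row − (-3)·(row 5/(1/2)).
Updated z-row coefficients: p: 0, q: 6, r: 0, s1: 0, s2: 0, s3: -1/2, s4: 0, s5: 3.
The most negative is -1/2 in column s3, so s3 would enter next.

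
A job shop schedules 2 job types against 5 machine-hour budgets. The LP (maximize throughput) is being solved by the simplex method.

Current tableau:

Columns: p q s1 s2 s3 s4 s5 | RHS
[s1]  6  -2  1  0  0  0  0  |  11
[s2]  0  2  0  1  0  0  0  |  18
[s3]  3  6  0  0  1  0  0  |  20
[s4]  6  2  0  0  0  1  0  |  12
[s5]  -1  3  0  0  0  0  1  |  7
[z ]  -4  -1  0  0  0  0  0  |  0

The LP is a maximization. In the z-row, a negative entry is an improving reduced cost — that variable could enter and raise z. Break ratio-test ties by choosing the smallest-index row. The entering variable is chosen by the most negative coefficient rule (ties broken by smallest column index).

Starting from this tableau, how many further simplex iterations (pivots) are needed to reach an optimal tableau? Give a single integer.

2

pivot: p in, s1 out → z = 22/3
pivot: q in, s4 out → z = 95/12
No improving column remains; optimal.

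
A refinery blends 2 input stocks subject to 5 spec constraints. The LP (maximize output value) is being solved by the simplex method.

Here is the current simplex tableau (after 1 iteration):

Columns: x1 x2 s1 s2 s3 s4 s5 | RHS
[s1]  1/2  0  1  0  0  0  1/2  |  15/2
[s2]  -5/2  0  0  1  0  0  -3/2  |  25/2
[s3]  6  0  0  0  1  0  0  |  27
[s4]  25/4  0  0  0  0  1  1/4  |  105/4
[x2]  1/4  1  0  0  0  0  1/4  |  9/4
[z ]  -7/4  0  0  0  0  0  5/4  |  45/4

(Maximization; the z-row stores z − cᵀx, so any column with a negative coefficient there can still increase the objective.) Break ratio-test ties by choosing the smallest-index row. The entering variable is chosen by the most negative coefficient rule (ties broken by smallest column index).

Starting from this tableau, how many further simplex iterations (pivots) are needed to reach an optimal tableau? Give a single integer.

1

pivot: x1 in, s4 out → z = 93/5
No improving column remains; optimal.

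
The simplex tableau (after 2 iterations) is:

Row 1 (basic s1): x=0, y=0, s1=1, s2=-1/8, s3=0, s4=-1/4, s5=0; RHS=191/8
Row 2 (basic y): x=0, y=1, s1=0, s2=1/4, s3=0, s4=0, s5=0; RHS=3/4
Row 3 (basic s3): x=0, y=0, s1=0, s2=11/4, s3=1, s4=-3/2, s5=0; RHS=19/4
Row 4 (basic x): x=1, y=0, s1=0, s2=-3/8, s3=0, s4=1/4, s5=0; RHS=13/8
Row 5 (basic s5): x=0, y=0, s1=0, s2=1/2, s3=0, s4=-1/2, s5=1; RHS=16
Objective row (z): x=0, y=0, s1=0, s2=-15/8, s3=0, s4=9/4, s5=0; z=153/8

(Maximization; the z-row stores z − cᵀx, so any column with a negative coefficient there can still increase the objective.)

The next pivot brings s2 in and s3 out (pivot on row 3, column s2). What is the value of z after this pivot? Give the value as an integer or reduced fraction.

246/11

Minimum ratio for s2: (19/4)/(11/4) = 19/11.
z changes by −(z-row coeff of s2)·ratio = −(-15/8)·(19/11) = 285/88.
New z = 153/8 + (285/88) = 246/11.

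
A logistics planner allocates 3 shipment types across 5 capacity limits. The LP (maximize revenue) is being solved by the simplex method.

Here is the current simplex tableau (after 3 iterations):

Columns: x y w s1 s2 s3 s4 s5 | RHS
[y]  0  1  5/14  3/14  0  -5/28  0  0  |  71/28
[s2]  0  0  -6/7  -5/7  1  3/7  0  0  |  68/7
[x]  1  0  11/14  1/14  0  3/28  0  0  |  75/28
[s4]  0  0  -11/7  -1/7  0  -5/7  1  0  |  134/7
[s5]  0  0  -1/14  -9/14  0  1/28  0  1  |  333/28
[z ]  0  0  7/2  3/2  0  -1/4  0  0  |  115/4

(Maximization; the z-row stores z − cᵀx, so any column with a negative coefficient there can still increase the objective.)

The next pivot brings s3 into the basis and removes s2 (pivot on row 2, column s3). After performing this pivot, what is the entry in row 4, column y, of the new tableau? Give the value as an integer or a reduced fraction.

Pivot element is row 2, column s3: 3/7.
Normalize row 2: new (row 2, y) = 0/(3/7) = 0.
row 4 ← row 4 − (-5/7)·(new row 2): 0 − (-5/7)·0 = 0.

0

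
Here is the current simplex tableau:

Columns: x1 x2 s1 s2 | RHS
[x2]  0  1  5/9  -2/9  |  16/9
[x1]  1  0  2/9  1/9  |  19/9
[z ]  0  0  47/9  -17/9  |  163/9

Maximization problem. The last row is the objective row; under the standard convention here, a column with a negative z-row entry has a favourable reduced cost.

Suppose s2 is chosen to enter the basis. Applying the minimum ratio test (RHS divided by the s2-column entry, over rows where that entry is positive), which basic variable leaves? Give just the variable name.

Ratios: row 1 (x2): entry -2/9 ≤ 0, skip; row 2 (x1): (19/9)/(1/9) = 19.
Minimum ratio 19 is in the x1 row, so x1 leaves.

x1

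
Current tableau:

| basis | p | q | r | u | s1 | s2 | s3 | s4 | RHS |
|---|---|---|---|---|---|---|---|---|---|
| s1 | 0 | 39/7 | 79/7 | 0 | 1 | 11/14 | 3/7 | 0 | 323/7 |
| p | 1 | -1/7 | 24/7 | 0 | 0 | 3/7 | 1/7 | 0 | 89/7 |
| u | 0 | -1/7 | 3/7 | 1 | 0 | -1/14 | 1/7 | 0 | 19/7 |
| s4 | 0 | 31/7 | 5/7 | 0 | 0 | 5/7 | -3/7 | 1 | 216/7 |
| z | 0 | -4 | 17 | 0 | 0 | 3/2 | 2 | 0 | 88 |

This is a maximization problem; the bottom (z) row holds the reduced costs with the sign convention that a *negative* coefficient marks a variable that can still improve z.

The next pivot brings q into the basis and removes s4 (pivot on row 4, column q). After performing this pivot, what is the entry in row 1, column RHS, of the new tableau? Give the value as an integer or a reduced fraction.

Pivot element is row 4, column q: 31/7.
Normalize row 4: new (row 4, RHS) = (216/7)/(31/7) = 216/31.
row 1 ← row 1 − (39/7)·(new row 4): 323/7 − (39/7)·(216/31) = 227/31.

227/31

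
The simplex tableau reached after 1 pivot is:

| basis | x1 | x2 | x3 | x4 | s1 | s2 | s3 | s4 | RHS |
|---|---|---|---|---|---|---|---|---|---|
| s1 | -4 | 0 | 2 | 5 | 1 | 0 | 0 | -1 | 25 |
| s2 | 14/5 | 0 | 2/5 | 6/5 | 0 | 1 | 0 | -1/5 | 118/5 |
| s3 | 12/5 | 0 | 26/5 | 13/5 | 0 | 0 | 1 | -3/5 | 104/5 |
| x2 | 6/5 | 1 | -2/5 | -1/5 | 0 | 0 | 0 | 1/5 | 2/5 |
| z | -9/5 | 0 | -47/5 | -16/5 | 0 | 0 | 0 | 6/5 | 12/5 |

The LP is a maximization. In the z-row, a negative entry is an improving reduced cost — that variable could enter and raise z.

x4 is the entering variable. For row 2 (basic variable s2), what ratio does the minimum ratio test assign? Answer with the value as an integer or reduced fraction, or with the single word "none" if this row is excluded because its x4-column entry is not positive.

59/3

Ratio = RHS / (x4 entry) = (118/5) / (6/5) = 59/3.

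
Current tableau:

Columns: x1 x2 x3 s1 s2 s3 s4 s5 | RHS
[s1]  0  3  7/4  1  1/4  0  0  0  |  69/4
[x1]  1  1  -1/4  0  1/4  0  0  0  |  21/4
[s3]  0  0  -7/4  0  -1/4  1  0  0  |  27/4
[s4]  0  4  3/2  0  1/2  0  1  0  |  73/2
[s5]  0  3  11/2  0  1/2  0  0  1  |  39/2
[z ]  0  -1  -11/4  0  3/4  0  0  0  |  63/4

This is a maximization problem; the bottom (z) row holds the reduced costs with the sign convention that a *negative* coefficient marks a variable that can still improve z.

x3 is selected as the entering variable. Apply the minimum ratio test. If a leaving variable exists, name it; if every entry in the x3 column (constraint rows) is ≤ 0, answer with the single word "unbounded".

s5

Ratios: row 1 (s1): (69/4)/(7/4) = 69/7; row 2 (x1): entry -1/4 ≤ 0, skip; row 3 (s3): entry -7/4 ≤ 0, skip; row 4 (s4): (73/2)/(3/2) = 73/3; row 5 (s5): (39/2)/(11/2) = 39/11.
Minimum ratio is in the s5 row, so s5 leaves.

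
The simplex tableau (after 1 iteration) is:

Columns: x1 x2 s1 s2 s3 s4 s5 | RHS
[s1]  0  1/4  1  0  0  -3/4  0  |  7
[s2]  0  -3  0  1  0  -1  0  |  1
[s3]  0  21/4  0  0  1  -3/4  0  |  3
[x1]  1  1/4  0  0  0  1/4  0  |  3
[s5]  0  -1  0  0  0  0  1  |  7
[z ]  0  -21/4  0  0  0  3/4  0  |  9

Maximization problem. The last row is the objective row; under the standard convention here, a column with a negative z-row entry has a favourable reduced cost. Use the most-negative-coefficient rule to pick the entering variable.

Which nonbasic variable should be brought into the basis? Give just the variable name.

Objective-row coefficients: x1: 0, x2: -21/4, s1: 0, s2: 0, s3: 0, s4: 3/4, s5: 0.
The most negative is -21/4 in column x2, so x2 enters.

x2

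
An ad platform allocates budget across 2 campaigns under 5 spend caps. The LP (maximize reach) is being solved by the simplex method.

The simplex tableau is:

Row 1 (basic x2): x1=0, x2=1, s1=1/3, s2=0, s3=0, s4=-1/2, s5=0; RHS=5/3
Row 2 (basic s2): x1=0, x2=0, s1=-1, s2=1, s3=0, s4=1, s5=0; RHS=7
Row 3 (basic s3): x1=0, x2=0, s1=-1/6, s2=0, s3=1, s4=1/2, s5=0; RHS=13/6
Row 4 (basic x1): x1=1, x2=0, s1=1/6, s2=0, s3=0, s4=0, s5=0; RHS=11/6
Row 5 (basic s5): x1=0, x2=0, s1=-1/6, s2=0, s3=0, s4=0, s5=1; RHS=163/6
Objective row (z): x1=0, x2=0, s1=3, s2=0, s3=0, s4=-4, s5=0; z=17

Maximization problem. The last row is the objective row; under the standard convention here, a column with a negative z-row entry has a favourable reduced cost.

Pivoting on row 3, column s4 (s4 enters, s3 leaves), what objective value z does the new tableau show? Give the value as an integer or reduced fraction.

103/3

Minimum ratio for s4: (13/6)/(1/2) = 13/3.
z changes by −(z-row coeff of s4)·ratio = −(-4)·(13/3) = 52/3.
New z = 17 + (52/3) = 103/3.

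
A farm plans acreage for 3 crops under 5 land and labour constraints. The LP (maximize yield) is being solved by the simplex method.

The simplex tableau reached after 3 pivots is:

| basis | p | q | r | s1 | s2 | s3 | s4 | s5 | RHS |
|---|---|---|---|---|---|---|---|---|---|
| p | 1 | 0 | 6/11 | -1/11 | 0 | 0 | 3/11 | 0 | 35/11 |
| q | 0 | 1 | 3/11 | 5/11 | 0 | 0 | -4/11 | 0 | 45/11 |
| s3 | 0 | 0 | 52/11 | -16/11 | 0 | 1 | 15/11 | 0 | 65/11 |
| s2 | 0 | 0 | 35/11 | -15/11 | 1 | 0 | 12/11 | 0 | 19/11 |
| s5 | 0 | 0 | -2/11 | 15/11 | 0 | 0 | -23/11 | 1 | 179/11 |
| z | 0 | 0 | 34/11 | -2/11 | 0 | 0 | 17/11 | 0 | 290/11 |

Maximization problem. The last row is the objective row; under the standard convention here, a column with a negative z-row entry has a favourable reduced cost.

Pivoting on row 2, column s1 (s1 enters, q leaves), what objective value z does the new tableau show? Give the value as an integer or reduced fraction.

Minimum ratio for s1: (45/11)/(5/11) = 9.
z changes by −(z-row coeff of s1)·ratio = −(-2/11)·9 = 18/11.
New z = 290/11 + (18/11) = 28.

28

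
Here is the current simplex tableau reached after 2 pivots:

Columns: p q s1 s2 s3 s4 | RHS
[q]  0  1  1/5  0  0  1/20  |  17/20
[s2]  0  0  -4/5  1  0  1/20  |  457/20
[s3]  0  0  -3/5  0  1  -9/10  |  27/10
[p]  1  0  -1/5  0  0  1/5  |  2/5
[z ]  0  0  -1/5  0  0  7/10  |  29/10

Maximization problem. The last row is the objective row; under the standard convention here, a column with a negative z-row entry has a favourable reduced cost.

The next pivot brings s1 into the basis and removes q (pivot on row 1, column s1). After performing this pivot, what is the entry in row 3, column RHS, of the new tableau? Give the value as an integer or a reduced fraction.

21/4

Pivot element is row 1, column s1: 1/5.
Normalize row 1: new (row 1, RHS) = (17/20)/(1/5) = 17/4.
row 3 ← row 3 − (-3/5)·(new row 1): 27/10 − (-3/5)·(17/4) = 21/4.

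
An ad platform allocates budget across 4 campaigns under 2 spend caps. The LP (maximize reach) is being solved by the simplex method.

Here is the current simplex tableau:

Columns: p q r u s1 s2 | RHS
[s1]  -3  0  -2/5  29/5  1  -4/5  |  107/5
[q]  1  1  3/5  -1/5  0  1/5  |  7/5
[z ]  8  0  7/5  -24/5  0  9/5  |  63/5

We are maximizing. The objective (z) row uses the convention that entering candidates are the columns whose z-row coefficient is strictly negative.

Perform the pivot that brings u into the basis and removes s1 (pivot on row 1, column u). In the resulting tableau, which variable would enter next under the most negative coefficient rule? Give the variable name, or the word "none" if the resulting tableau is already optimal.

none

Pivot element 29/5. New z-row = old z-row − (-24/5)·(row 1/(29/5)).
Updated z-row coefficients: p: 160/29, q: 0, r: 31/29, u: 0, s1: 24/29, s2: 33/29.
No coefficient is strictly negative; the tableau after this pivot is optimal.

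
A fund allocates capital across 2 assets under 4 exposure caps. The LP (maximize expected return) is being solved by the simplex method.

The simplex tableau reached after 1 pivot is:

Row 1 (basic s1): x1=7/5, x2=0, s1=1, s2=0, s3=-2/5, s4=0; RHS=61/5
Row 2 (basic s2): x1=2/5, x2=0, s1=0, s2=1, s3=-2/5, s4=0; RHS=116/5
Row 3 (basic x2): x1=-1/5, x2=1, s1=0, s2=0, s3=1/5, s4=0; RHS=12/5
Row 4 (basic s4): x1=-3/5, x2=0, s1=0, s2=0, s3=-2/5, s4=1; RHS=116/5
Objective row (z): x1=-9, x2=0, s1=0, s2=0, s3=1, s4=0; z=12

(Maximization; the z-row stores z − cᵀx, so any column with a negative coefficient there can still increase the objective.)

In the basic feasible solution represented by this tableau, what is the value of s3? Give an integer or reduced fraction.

s3 is nonbasic (not in the basis column), so its value in the current BFS is 0.

0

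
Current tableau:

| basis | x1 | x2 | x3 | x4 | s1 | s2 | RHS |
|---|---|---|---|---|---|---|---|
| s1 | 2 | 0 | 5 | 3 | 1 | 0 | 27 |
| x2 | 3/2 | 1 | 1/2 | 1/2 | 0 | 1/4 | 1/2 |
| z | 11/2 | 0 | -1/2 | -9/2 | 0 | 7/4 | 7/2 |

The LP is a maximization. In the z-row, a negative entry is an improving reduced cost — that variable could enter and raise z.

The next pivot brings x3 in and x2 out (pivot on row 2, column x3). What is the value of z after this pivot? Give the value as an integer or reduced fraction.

Minimum ratio for x3: (1/2)/(1/2) = 1.
z changes by −(z-row coeff of x3)·ratio = −(-1/2)·1 = 1/2.
New z = 7/2 + (1/2) = 4.

4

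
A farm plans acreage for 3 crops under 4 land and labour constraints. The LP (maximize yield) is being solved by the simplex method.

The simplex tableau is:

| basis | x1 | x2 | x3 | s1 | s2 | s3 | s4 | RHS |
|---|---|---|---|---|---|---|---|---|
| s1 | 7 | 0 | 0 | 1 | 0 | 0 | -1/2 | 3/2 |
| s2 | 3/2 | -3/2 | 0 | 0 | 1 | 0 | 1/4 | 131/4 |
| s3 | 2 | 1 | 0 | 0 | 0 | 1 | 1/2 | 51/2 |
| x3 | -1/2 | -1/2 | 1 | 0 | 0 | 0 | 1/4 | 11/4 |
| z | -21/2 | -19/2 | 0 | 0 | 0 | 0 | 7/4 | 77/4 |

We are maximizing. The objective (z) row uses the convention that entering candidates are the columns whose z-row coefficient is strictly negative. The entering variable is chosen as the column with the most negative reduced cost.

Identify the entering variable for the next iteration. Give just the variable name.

x1

Objective-row coefficients: x1: -21/2, x2: -19/2, x3: 0, s1: 0, s2: 0, s3: 0, s4: 7/4.
The most negative is -21/2 in column x1, so x1 enters.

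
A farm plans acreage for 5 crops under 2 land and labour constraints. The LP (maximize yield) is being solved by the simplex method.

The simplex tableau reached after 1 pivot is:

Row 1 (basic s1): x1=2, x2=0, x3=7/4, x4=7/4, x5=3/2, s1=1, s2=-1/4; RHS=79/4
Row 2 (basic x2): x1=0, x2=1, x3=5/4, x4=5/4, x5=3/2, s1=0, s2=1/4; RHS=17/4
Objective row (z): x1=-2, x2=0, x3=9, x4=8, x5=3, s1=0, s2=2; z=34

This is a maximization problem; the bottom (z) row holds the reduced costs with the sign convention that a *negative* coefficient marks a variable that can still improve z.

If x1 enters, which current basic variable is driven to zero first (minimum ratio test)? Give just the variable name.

s1

Ratios: row 1 (s1): (79/4)/2 = 79/8; row 2 (x2): entry 0 ≤ 0, skip.
Minimum ratio 79/8 is in the s1 row, so s1 leaves.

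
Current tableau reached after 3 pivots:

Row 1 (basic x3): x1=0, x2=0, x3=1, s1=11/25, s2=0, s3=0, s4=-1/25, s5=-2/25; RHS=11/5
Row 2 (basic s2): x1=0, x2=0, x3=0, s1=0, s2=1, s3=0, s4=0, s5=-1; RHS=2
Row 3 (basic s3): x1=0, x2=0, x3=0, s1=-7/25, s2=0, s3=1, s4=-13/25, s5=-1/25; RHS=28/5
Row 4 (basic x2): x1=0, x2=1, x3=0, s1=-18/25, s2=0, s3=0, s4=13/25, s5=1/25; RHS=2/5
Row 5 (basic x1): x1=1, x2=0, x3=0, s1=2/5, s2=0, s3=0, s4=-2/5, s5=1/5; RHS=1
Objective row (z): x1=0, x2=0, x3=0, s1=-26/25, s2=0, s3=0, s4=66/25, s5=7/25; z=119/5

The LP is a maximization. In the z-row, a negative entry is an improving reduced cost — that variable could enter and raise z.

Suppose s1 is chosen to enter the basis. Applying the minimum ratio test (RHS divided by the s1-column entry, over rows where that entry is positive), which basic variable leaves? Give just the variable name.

x1

Ratios: row 1 (x3): (11/5)/(11/25) = 5; row 2 (s2): entry 0 ≤ 0, skip; row 3 (s3): entry -7/25 ≤ 0, skip; row 4 (x2): entry -18/25 ≤ 0, skip; row 5 (x1): 1/(2/5) = 5/2.
Minimum ratio 5/2 is in the x1 row, so x1 leaves.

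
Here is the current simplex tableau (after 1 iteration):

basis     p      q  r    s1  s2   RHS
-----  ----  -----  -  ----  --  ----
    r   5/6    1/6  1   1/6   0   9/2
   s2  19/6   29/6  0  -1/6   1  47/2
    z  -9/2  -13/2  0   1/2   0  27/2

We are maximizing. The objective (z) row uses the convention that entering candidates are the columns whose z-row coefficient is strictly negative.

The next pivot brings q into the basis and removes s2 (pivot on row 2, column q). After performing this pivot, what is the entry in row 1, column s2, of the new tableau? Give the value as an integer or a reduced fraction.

-1/29

Pivot element is row 2, column q: 29/6.
Normalize row 2: new (row 2, s2) = 1/(29/6) = 6/29.
row 1 ← row 1 − (1/6)·(new row 2): 0 − (1/6)·(6/29) = -1/29.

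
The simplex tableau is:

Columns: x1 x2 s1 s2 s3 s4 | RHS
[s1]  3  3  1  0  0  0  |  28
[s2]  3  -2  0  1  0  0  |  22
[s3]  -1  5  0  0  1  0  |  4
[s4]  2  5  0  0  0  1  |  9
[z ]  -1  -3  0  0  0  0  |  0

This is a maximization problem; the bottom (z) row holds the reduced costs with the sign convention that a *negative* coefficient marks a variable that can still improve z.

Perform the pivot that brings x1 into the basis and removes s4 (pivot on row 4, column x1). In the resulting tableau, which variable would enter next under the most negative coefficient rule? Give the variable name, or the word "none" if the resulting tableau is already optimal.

Pivot element 2. New z-row = old z-row − (-1)·(row 4/2).
Updated z-row coefficients: x1: 0, x2: -1/2, s1: 0, s2: 0, s3: 0, s4: 1/2.
The most negative is -1/2 in column x2, so x2 would enter next.

x2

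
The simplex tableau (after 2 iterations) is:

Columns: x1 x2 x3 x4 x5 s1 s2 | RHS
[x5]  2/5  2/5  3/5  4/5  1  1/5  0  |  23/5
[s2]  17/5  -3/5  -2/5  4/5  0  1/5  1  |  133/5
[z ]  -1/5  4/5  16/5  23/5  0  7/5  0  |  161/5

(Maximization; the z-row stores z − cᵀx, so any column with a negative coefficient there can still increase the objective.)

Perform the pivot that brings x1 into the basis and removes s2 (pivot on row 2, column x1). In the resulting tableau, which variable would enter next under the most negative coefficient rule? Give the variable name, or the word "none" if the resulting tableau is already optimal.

none

Pivot element 17/5. New z-row = old z-row − (-1/5)·(row 2/(17/5)).
Updated z-row coefficients: x1: 0, x2: 13/17, x3: 54/17, x4: 79/17, x5: 0, s1: 24/17, s2: 1/17.
No coefficient is strictly negative; the tableau after this pivot is optimal.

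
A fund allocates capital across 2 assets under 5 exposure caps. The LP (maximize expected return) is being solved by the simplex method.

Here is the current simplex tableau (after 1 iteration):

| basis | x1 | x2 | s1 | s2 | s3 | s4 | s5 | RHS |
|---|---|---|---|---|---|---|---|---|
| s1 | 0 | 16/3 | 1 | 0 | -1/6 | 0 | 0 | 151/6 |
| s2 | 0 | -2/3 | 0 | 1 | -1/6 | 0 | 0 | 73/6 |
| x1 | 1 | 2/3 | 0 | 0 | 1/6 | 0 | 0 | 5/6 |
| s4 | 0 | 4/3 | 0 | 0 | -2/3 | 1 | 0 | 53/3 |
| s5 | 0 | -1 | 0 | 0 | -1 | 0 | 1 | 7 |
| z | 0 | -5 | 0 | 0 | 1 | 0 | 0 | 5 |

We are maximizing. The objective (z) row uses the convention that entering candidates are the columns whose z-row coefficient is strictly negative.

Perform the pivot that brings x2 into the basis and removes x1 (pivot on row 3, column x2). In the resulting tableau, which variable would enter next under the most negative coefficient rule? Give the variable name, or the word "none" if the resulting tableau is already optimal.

Pivot element 2/3. New z-row = old z-row − (-5)·(row 3/(2/3)).
Updated z-row coefficients: x1: 15/2, x2: 0, s1: 0, s2: 0, s3: 9/4, s4: 0, s5: 0.
No coefficient is strictly negative; the tableau after this pivot is optimal.

none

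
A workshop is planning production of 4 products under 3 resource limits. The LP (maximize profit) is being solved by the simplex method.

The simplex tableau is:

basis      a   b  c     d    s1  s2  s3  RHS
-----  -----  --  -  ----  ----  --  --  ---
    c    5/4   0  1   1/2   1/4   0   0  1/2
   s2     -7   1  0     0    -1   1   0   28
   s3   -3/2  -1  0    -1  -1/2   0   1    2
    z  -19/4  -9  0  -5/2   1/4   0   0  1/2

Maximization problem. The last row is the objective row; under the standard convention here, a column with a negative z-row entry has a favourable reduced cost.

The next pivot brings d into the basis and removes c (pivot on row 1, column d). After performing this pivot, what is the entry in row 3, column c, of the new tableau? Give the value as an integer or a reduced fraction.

2

Pivot element is row 1, column d: 1/2.
Normalize row 1: new (row 1, c) = 1/(1/2) = 2.
row 3 ← row 3 − (-1)·(new row 1): 0 − (-1)·2 = 2.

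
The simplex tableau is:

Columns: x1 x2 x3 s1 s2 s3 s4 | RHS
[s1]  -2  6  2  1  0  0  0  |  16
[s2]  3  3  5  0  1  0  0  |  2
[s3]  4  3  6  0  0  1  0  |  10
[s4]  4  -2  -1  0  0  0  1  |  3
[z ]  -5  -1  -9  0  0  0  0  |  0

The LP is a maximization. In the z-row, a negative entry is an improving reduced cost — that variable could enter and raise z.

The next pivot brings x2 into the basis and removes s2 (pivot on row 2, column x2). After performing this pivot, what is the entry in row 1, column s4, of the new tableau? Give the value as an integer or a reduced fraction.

Pivot element is row 2, column x2: 3.
Normalize row 2: new (row 2, s4) = 0/3 = 0.
row 1 ← row 1 − 6·(new row 2): 0 − 6·0 = 0.

0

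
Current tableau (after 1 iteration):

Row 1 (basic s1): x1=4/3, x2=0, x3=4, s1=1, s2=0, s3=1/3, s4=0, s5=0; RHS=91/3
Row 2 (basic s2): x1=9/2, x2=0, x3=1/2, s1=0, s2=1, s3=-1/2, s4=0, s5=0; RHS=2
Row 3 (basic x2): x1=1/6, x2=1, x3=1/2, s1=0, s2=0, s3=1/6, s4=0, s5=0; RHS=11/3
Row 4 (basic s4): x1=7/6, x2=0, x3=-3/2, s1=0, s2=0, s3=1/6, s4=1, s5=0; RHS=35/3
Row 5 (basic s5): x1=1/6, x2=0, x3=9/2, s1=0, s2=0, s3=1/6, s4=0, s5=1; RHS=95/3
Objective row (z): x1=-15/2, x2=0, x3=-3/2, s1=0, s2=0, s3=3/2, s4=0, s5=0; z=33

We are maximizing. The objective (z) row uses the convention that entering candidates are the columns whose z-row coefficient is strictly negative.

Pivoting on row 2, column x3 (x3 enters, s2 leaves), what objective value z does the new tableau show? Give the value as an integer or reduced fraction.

39

Minimum ratio for x3: 2/(1/2) = 4.
z changes by −(z-row coeff of x3)·ratio = −(-3/2)·4 = 6.
New z = 33 + 6 = 39.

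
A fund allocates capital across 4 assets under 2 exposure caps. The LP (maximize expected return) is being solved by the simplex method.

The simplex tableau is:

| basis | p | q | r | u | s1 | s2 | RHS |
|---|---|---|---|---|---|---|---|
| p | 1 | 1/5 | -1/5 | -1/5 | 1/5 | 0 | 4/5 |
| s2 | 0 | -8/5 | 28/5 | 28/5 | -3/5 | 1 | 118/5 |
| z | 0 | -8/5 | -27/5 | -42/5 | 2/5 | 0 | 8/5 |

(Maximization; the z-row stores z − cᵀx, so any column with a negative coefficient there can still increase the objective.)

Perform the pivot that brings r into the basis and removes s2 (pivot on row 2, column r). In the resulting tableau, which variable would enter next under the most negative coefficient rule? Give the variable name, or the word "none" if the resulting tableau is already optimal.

q

Pivot element 28/5. New z-row = old z-row − (-27/5)·(row 2/(28/5)).
Updated z-row coefficients: p: 0, q: -22/7, r: 0, u: -3, s1: -5/28, s2: 27/28.
The most negative is -22/7 in column q, so q would enter next.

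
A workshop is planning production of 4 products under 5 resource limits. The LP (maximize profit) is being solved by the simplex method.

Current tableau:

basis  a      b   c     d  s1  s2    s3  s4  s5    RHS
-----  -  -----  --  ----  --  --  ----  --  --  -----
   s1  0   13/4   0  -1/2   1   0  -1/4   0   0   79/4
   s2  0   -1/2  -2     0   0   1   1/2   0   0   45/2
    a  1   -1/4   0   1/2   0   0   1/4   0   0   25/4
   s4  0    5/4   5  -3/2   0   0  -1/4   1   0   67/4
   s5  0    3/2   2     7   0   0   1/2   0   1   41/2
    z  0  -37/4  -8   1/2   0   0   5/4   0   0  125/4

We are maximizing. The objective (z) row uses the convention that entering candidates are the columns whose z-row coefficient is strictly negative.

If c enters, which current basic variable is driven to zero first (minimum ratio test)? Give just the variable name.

s4

Ratios: row 1 (s1): entry 0 ≤ 0, skip; row 2 (s2): entry -2 ≤ 0, skip; row 3 (a): entry 0 ≤ 0, skip; row 4 (s4): (67/4)/5 = 67/20; row 5 (s5): (41/2)/2 = 41/4.
Minimum ratio 67/20 is in the s4 row, so s4 leaves.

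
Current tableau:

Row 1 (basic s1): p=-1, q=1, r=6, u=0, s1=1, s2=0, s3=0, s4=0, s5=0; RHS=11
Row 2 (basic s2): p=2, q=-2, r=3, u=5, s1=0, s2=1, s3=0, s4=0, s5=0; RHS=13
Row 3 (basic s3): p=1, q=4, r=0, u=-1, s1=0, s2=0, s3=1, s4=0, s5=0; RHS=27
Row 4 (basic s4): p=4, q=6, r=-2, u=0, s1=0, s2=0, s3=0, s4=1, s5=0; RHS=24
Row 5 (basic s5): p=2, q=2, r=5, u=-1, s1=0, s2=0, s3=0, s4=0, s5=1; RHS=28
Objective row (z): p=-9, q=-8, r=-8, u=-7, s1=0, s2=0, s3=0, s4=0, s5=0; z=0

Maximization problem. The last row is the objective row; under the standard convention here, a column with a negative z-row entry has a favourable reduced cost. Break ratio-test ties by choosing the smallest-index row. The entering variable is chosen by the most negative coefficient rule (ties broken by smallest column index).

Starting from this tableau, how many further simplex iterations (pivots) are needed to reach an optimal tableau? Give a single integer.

3

pivot: p in, s4 out → z = 54
pivot: r in, s2 out → z = 457/8
pivot: q in, s1 out → z = 74
No improving column remains; optimal.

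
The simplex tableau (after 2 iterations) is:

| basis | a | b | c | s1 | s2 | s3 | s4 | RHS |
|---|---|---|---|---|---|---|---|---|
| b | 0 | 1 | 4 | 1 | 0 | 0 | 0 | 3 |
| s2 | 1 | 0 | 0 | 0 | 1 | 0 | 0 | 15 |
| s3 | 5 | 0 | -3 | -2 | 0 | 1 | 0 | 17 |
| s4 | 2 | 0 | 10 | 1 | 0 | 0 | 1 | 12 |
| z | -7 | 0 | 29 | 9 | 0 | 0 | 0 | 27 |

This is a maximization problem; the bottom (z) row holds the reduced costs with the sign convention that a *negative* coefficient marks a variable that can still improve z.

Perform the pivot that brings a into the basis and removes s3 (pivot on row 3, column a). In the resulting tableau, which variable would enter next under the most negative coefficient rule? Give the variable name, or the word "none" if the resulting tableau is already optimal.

none

Pivot element 5. New z-row = old z-row − (-7)·(row 3/5).
Updated z-row coefficients: a: 0, b: 0, c: 124/5, s1: 31/5, s2: 0, s3: 7/5, s4: 0.
No coefficient is strictly negative; the tableau after this pivot is optimal.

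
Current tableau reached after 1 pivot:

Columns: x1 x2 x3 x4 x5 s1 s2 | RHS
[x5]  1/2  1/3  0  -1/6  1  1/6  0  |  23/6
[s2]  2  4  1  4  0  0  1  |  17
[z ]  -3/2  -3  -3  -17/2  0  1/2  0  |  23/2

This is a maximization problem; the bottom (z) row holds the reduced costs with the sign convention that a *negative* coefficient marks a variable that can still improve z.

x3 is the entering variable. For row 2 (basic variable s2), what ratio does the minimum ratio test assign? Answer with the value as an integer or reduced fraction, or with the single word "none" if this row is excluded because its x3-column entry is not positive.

17

Ratio = RHS / (x3 entry) = 17 / 1 = 17.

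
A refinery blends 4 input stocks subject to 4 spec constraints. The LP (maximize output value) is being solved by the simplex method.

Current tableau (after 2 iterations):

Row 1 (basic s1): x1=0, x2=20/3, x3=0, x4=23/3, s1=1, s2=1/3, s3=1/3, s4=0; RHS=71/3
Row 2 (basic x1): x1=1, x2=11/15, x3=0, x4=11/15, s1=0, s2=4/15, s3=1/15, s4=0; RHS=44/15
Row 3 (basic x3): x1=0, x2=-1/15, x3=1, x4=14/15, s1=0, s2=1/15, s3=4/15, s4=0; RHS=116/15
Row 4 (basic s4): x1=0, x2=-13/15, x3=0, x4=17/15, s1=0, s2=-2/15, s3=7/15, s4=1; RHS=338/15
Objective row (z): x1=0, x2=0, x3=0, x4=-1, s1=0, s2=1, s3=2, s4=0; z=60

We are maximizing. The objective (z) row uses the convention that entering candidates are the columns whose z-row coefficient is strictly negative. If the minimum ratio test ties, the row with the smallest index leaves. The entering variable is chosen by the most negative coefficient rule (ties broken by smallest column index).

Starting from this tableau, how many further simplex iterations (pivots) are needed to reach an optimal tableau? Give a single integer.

pivot: x4 in, s1 out → z = 1451/23
No improving column remains; optimal.

1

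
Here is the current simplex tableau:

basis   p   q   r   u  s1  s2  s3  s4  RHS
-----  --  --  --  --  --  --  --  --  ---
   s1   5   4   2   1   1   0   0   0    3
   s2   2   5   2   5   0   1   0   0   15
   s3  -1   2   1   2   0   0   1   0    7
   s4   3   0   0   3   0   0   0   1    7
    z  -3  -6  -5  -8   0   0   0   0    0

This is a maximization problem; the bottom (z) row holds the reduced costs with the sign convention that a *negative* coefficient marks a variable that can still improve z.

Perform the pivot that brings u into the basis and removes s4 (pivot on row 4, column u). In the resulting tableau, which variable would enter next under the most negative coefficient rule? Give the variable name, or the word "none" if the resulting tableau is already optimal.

Pivot element 3. New z-row = old z-row − (-8)·(row 4/3).
Updated z-row coefficients: p: 5, q: -6, r: -5, u: 0, s1: 0, s2: 0, s3: 0, s4: 8/3.
The most negative is -6 in column q, so q would enter next.

q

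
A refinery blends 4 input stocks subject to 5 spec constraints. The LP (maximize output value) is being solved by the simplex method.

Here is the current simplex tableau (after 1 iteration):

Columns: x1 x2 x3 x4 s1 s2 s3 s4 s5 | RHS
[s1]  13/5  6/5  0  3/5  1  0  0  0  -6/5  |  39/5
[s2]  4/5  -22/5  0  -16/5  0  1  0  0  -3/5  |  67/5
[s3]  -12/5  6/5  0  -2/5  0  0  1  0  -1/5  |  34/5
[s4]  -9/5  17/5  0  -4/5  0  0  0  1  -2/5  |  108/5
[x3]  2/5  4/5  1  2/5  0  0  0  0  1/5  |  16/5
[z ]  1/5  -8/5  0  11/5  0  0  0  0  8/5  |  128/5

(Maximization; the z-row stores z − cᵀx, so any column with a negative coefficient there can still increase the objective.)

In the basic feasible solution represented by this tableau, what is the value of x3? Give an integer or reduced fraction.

16/5

x3 is basic (row 5); its value is the RHS of that row: 16/5.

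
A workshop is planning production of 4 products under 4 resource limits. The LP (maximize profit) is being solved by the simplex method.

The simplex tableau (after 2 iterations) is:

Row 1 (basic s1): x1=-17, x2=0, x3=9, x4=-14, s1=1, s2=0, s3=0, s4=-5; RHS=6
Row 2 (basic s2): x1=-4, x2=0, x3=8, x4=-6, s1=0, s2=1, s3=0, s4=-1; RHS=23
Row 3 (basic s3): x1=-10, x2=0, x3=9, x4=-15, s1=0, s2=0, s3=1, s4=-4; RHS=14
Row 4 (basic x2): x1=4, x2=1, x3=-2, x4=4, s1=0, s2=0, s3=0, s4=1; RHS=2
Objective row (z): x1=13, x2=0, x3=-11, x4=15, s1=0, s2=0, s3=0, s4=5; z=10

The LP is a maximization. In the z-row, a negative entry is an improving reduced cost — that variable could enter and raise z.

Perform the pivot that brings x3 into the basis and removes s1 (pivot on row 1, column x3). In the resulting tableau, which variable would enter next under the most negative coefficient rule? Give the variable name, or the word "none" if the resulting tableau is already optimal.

x1

Pivot element 9. New z-row = old z-row − (-11)·(row 1/9).
Updated z-row coefficients: x1: -70/9, x2: 0, x3: 0, x4: -19/9, s1: 11/9, s2: 0, s3: 0, s4: -10/9.
The most negative is -70/9 in column x1, so x1 would enter next.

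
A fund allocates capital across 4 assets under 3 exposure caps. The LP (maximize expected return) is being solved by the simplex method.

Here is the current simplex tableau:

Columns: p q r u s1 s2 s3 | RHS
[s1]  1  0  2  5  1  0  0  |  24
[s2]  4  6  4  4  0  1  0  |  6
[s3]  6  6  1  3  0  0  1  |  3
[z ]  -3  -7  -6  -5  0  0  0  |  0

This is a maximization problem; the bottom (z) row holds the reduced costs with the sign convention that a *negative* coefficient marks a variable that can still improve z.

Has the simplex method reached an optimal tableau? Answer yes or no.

no

Column p has objective-row coefficient -3, which is negative; an improving pivot exists, so not yet optimal.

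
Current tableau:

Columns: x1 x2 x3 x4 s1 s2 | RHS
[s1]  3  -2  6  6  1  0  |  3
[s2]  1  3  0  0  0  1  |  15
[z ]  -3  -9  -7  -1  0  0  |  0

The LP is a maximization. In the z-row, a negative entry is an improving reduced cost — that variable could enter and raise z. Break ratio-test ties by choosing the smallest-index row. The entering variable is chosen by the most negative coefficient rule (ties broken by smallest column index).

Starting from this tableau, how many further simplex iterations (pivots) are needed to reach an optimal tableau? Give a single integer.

2

pivot: x2 in, s2 out → z = 45
pivot: x3 in, s1 out → z = 361/6
No improving column remains; optimal.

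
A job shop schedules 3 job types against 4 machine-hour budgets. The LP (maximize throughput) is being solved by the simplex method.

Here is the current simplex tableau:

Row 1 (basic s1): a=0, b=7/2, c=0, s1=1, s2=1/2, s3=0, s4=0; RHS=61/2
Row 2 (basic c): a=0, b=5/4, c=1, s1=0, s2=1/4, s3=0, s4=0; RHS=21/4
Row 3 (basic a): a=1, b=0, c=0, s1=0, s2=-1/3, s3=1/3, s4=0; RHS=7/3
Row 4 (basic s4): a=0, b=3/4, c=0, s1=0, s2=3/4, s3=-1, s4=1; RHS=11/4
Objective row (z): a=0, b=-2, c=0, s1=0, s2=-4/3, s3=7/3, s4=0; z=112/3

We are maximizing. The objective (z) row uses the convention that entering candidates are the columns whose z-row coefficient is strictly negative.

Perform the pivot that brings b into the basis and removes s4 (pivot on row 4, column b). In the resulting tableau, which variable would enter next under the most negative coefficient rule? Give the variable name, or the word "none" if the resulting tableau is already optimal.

Pivot element 3/4. New z-row = old z-row − (-2)·(row 4/(3/4)).
Updated z-row coefficients: a: 0, b: 0, c: 0, s1: 0, s2: 2/3, s3: -1/3, s4: 8/3.
The most negative is -1/3 in column s3, so s3 would enter next.

s3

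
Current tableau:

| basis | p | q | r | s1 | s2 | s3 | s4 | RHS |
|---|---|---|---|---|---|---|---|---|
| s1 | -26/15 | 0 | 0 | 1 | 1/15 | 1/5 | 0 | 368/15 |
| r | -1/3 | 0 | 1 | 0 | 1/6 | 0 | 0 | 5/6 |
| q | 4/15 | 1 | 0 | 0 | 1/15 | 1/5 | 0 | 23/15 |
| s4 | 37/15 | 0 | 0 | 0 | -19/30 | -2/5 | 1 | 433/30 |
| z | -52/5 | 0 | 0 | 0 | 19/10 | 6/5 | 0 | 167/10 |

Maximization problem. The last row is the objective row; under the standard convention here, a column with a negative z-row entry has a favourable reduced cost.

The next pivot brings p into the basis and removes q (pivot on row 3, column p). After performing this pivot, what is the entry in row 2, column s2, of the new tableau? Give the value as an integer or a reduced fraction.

1/4

Pivot element is row 3, column p: 4/15.
Normalize row 3: new (row 3, s2) = (1/15)/(4/15) = 1/4.
row 2 ← row 2 − (-1/3)·(new row 3): 1/6 − (-1/3)·(1/4) = 1/4.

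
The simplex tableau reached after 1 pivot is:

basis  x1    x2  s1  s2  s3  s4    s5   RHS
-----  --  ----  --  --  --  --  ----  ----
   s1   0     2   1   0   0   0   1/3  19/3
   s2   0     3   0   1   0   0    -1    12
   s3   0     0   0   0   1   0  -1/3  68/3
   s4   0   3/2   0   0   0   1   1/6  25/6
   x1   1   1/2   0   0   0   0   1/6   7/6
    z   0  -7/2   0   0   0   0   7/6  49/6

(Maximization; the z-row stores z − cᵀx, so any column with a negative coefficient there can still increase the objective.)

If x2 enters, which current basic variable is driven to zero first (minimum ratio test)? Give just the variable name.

Ratios: row 1 (s1): (19/3)/2 = 19/6; row 2 (s2): 12/3 = 4; row 3 (s3): entry 0 ≤ 0, skip; row 4 (s4): (25/6)/(3/2) = 25/9; row 5 (x1): (7/6)/(1/2) = 7/3.
Minimum ratio 7/3 is in the x1 row, so x1 leaves.

x1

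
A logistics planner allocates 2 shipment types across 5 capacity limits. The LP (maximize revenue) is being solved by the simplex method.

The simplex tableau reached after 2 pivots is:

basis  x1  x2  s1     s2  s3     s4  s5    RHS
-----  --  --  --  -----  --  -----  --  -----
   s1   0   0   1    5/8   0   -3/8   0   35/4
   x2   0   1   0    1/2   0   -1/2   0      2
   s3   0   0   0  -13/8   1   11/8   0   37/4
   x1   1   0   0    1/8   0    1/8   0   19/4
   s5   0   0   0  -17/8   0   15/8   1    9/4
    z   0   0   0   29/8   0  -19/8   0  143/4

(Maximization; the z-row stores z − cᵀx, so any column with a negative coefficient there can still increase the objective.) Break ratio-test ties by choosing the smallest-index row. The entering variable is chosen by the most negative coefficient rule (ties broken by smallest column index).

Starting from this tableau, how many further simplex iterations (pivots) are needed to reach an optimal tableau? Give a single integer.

1

pivot: s4 in, s5 out → z = 193/5
No improving column remains; optimal.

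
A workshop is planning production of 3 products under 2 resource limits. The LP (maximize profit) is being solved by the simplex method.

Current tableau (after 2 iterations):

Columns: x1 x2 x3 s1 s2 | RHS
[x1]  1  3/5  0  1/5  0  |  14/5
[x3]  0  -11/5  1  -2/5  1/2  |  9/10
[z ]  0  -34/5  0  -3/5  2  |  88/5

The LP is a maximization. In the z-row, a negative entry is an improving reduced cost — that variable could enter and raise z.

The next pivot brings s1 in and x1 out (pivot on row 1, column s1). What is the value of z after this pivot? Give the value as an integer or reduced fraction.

Minimum ratio for s1: (14/5)/(1/5) = 14.
z changes by −(z-row coeff of s1)·ratio = −(-3/5)·14 = 42/5.
New z = 88/5 + (42/5) = 26.

26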